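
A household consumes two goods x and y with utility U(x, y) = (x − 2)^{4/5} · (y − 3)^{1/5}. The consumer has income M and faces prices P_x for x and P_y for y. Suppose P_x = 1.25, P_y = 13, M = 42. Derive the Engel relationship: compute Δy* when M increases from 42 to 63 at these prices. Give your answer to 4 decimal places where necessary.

Δy* = 0.3231

MRS = 4·(y−3)/(x−2). Tangency with P_x/P_y gives y−3 = (1/4)·(P_x/P_y)·(x−2).
After buying the subsistence bundle (2, 3), a share 0.8 of the remaining income goes to x: x* = 2 + 0.8·(M − 2P_x − 3P_y)/P_x.
Discretionary income = 42 − 2·1.25 − 3·13 = 0.5; y* = 3 + 0.2·0.5/13 = 3.0077.
At M' = 63: y* = 3.3308. Change: 3.3308 − 3.0077 = 0.3231.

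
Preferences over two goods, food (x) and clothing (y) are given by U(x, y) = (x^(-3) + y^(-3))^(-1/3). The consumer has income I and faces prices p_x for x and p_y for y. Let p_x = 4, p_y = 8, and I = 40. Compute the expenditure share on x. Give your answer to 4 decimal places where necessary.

MU_x ∝ x^(-4), MU_y ∝ y^(-4), so MRS = (y/x)^(4) = p_x/p_y.
Hence y/x = (p_x/p_y)^(1/(4)), i.e. raised to the 0.25 power.
Substitute y = (y/x)·x into the budget: x* = I/(p_x + p_y·(y/x)).
Numerically y/x = 0.840896, so x* = 40/(4 + 8·0.840896) = 3.7288 and y* = 0.840896·3.7288 = 3.1356.
Expenditure on x: 4·3.7288 = 14.9154; share = 0.3729.

share on x = 0.3729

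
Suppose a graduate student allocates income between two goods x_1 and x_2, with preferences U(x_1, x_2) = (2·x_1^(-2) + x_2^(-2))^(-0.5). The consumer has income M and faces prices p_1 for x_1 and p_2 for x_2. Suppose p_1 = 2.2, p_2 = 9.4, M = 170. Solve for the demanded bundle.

x_1* = 25.0081, x_2* = 12.2321

From the CES first-order condition, 2·(x_2/x_1)^(3) = p_1/p_2.
Hence x_2/x_1 = ((1/2)·p_1/p_2)^(1/(3)), i.e. raised to the 1/3 power.
With the ratio pinned down, the budget gives x_1* = M/(p_1 + p_2·(x_2/x_1)) and x_2* = (x_2/x_1)·x_1*.
Numerically x_2/x_1 = 0.489127, so x_1* = 170/(2.2 + 9.4·0.489127) = 25.0081 and x_2* = 0.489127·25.0081 = 12.2321.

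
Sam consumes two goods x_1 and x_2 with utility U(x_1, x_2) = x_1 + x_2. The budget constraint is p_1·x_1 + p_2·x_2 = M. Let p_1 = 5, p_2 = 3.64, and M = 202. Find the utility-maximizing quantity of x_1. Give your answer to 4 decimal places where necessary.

x_1* = 0

x_2 gives more utility per dollar, so spend all income on x_2: x_2* = M/p_2, x_1* = 0.
Numerically: x_1* = 0, x_2* = 55.4945.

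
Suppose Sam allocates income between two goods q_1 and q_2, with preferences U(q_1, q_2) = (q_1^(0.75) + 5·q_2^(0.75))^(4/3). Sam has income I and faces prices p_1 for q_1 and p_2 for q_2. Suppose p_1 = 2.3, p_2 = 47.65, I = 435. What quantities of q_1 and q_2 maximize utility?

MRS = MU_q_1/MU_q_2 = (1/5)·(q_2/q_1)^(0.25). Set equal to p_1/p_2.
Hence q_2/q_1 = (5·p_1/p_2)^(1/(0.25)), i.e. raised to the 4 power.
Substitute q_2 = (q_2/q_1)·q_1 into the budget: q_1* = I/(p_1 + p_2·(q_2/q_1)).
Numerically q_2/q_1 = 0.003393, so q_1* = 435/(2.3 + 47.65·0.003393) = 176.71 and q_2* = 0.003393·176.71 = 0.5995.

q_1* = 176.71, q_2* = 0.5995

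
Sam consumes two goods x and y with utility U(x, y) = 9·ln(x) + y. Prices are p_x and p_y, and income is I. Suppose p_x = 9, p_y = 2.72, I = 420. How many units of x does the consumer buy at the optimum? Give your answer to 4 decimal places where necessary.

x* = 2.72

At the given prices: x* = 9·2.72/9 = 2.72.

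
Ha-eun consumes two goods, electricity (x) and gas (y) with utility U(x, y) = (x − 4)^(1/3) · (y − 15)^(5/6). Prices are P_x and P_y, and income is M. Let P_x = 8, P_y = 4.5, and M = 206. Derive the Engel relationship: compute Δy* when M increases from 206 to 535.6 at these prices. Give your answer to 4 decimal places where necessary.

Discretionary income = 206 − 4·8 − 15·4.5 = 106.5; y* = 15 + 5/7·106.5/4.5 = 31.9048.
At M' = 535.6: y* = 84.2222. Change: 84.2222 − 31.9048 = 52.3175.

Δy* = 52.3175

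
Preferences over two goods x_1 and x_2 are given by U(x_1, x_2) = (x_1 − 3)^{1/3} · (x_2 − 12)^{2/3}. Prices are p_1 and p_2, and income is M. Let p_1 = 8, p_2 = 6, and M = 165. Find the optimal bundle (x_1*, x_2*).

x_1* = 5.875, x_2* = 19.6667

Discretionary income = 165 − 3·8 − 12·6 = 69; x_1* = 3 + 1/3·69/8 = 5.875; x_2* = 12 + 2/3·69/6 = 19.6667.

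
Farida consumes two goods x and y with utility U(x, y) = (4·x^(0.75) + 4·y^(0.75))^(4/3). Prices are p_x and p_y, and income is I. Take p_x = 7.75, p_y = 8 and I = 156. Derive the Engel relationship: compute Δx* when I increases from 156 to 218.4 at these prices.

From the CES first-order condition, (y/x)^(0.25) = p_x/p_y.
Hence y/x = (p_x/p_y)^(1/(0.25)), i.e. raised to the 4 power.
With the ratio pinned down, the budget gives x* = I/(p_x + p_y·(y/x)) and y* = (y/x)·x*.
Numerically y/x = 0.880738, so x* = 156/(7.75 + 8·0.880738) = 10.5435.
At I' = 218.4: x* = 14.7608. Change: 14.7608 − 10.5435 = 4.2174.

Δx* = 4.2174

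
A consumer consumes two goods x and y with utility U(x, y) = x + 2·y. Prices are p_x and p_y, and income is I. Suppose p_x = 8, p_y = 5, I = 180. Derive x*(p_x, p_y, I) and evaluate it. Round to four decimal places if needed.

Linear utility — the consumer picks whichever good has higher MU/price: 1/8 = 0.125 vs 2/5 = 0.4.
y gives more utility per dollar, so spend all income on y: y* = I/p_y, x* = 0.
Numerically: x* = 0, y* = 36.

x* = 0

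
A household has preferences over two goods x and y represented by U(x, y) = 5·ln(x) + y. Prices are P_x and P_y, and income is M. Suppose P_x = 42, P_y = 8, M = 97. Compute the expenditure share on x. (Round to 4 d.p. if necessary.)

share on x = 0.4124

Set MRS = P_x/P_y: (5/x)/1 = P_x/P_y.
So x*(P_x,P_y) = 5·P_y/P_x, independent of income; and y* = (M − 5·P_y)/P_y.
At the given prices: x* = 5·8/42 = 0.9524, and y* = 7.125.
Expenditure on x: 42·0.9524 = 40; share = 0.4124.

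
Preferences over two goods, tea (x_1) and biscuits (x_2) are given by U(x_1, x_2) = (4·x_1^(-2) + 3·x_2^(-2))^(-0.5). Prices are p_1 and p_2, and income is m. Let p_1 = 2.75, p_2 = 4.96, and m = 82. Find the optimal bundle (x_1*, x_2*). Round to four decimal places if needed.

MU_x_1 ∝ 4·x_1^(-3), MU_x_2 ∝ 3·x_2^(-3), so MRS = (4/3)·(x_2/x_1)^(3) = p_1/p_2.
Solve for the ratio: x_2/x_1 = [(3/4)·p_1/p_2]^(1/3).
Substitute x_2 = (x_2/x_1)·x_1 into the budget: x_1* = m/(p_1 + p_2·(x_2/x_1)).
Numerically x_2/x_1 = 0.746399, so x_1* = 82/(2.75 + 4.96·0.746399) = 12.709 and x_2* = 0.746399·12.709 = 9.486.

x_1* = 12.709, x_2* = 9.486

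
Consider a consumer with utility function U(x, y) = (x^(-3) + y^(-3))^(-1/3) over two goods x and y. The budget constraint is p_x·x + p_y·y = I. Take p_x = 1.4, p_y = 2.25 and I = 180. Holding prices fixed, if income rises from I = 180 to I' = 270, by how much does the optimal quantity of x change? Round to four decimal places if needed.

Δx* = 26.4835

From the CES first-order condition, (y/x)^(4) = p_x/p_y.
Solve for the ratio: y/x = [p_x/p_y]^(0.25).
Substitute y = (y/x)·x into the budget: x* = I/(p_x + p_y·(y/x)).
Numerically y/x = 0.88815, so x* = 180/(1.4 + 2.25·0.88815) = 52.9671.
At I' = 270: x* = 79.4506. Change: 79.4506 − 52.9671 = 26.4835.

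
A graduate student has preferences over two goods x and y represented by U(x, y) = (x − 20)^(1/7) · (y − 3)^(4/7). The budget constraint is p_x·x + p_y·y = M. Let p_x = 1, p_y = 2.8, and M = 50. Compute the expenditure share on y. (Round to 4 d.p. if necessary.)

Let x' = x−20, y' = y−3. MRS = (1/4)·y'/x' = p_x/p_y.
Substituting into the budget: x* = 20 + 0.2·(M − 20·p_x − 3·p_y)/p_x, and y* = 3 + 0.8·(…)/p_y.
Discretionary income = 50 − 20·1 − 3·2.8 = 21.6; x* = 20 + 0.2·21.6/1 = 24.32; y* = 3 + 0.8·21.6/2.8 = 9.1714.
Expenditure on y: 2.8·9.1714 = 25.68; share = 0.5136.

share on y = 0.5136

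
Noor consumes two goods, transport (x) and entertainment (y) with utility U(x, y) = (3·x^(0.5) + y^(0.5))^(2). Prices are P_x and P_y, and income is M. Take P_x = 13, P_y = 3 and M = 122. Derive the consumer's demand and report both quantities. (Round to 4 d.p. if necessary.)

x* = 6.3346, y* = 13.2167

With the ratio pinned down, the budget gives x* = M/(P_x + P_y·(y/x)) and y* = (y/x)·x*.
Numerically y/x = 2.08642, so x* = 122/(13 + 3·2.08642) = 6.3346 and y* = 2.08642·6.3346 = 13.2167.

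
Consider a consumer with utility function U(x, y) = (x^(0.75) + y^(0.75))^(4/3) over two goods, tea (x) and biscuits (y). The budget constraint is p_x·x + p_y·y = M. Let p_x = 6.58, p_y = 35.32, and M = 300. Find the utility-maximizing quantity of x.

x* = 45.2998

With the ratio pinned down, the budget gives x* = M/(p_x + p_y·(y/x)) and y* = (y/x)·x*.
Numerically y/x = 0.001205, so x* = 300/(6.58 + 35.32·0.001205) = 45.2998.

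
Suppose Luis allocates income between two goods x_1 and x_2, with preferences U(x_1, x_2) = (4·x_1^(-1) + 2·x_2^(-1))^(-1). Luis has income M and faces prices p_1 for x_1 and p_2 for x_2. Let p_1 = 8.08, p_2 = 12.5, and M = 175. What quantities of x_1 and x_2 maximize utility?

x_1* = 11.5235, x_2* = 6.5512

MU_x_1 ∝ 4·x_1^(-2), MU_x_2 ∝ 2·x_2^(-2), so MRS = 2·(x_2/x_1)^(2) = p_1/p_2.
Hence x_2/x_1 = ((1/2)·p_1/p_2)^(1/(2)), i.e. raised to the 0.5 power.
With the ratio pinned down, the budget gives x_1* = M/(p_1 + p_2·(x_2/x_1)) and x_2* = (x_2/x_1)·x_1*.
Numerically x_2/x_1 = 0.568507, so x_1* = 175/(8.08 + 12.5·0.568507) = 11.5235 and x_2* = 0.568507·11.5235 = 6.5512.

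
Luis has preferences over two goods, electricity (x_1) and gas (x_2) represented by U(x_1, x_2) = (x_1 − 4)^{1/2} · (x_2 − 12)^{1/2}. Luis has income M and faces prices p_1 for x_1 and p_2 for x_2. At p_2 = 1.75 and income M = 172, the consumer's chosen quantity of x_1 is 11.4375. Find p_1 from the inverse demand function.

Let x_1' = x_1−4, x_2' = x_2−12. MRS = x_2'/x_1' = p_1/p_2.
After buying the subsistence bundle (4, 12), a share 0.5 of the remaining income goes to x_1: x_1* = 4 + 0.5·(M − 4p_1 − 12p_2)/p_1.
Set x_1* = 11.4375 in the demand function and solve for p_1: p_1 = 8.

p_1 = 8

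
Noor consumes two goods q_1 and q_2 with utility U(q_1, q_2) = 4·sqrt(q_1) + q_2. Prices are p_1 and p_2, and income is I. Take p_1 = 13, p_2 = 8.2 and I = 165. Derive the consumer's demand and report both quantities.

MU_q_1 = 2/√q_1, MU_q_2 = 1. Tangency: 2/√q_1 = p_1/p_2.
Solve: √q_1 = 2·p_2/p_1, so q_1*(p_1,p_2) = (2·p_2/p_1)², and q_2* = (I − p_1·q_1*)/p_2.
Plugging in: q_1* = (2·8.2/13)² = 1.5915, q_2* = 17.5989.

q_1* = 1.5915, q_2* = 17.5989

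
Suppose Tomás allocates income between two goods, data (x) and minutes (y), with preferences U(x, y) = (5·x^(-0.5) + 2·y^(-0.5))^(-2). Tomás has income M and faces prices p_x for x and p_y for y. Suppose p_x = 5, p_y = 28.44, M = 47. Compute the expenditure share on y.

Substitute y = (y/x)·x into the budget: x* = M/(p_x + p_y·(y/x)).
Numerically y/x = 0.170373, so x* = 47/(5 + 28.44·0.170373) = 4.7738 and y* = 0.170373·4.7738 = 0.8133.
Expenditure on y: 28.44·0.8133 = 23.131; share = 0.4921.

share on y = 0.4921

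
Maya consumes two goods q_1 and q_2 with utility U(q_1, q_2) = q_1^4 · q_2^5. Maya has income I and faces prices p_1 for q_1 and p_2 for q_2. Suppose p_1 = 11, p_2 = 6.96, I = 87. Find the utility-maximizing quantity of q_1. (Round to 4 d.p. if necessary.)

q_1* = 3.5152

Tangency: MRS = (4/5)·q_2/q_1 = p_1/p_2.
Rearranging, p_2·q_2 = (5/4)·p_1·q_1. Substituting into the budget gives p_1·q_1·(1 + (5/4)) = I.
Demand: q_1*(p_1,p_2,I) = 4/9·I/p_1 and q_2* = 5/9·I/p_2.
At p_1=11, p_2=6.96, I=87: q_1* = 4/9·87/11 = 3.5152.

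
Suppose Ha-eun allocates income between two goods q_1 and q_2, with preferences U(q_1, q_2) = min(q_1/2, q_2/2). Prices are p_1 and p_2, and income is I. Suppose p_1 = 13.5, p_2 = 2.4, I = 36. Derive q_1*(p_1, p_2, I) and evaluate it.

q_1* = 2.2642

Here 2·13.5 + 2·2.4 = 31.8, giving q_1* = 2.2642.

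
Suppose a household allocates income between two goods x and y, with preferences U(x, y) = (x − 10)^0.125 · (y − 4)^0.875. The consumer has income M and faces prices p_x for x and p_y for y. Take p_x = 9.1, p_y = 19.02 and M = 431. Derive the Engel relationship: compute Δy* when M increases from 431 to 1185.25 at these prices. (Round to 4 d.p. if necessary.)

Δy* = 34.6987

MRS = (1/7)·(y−4)/(x−10). Tangency with p_x/p_y gives y−4 = 7·(p_x/p_y)·(x−10).
After buying the subsistence bundle (10, 4), a share 0.125 of the remaining income goes to x: x* = 10 + 0.125·(M − 10p_x − 4p_y)/p_x.
Discretionary income = 431 − 10·9.1 − 4·19.02 = 263.92; y* = 4 + 0.875·263.92/19.02 = 16.1414.
At M' = 1185.25: y* = 50.8401. Change: 50.8401 − 16.1414 = 34.6987.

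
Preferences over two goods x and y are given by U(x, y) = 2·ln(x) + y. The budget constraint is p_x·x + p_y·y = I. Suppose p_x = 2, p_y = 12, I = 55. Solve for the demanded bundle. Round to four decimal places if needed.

So x*(p_x,p_y) = 2·p_y/p_x, independent of income; and y* = (I − 2·p_y)/p_y.
At the given prices: x* = 2·12/2 = 12, and y* = 2.5833.

x* = 12, y* = 2.5833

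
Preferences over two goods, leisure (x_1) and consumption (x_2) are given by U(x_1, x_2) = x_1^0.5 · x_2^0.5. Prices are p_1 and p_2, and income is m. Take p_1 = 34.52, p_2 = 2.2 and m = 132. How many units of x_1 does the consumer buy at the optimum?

The MRS is x_2/x_1. Set MRS = p_1/p_2.
So 0.5·p_2·x_2 = 0.5·p_1·x_1; combined with the budget, a share 0.5 of income goes to x_1.
Demand: x_1*(p_1,p_2,m) = 0.5·m/p_1 and x_2* = 0.5·m/p_2.
At p_1=34.52, p_2=2.2, m=132: x_1* = 0.5·132/34.52 = 1.9119.

x_1* = 1.9119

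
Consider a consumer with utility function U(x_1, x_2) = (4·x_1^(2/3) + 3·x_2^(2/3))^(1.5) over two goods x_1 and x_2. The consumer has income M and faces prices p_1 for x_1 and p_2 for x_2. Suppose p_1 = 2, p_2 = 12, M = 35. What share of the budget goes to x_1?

From the CES first-order condition, (4/3)·(x_2/x_1)^(1/3) = p_1/p_2.
Hence x_2/x_1 = ((3/4)·p_1/p_2)^(1/(1/3)), i.e. raised to the 3 power.
With the ratio pinned down, the budget gives x_1* = M/(p_1 + p_2·(x_2/x_1)) and x_2* = (x_2/x_1)·x_1*.
Numerically x_2/x_1 = 0.001953, so x_1* = 35/(2 + 12·0.001953) = 17.2973 and x_2* = 0.001953·17.2973 = 0.0338.
Expenditure on x_1: 2·17.2973 = 34.5946; share = 0.9884.

share on x_1 = 0.9884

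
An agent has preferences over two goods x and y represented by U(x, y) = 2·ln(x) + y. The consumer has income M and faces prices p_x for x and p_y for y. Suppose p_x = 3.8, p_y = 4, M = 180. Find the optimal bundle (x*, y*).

MU_x = 2/x, MU_y = 1. Tangency: 2/x = p_x/p_y.
So x*(p_x,p_y) = 2·p_y/p_x, independent of income; and y* = (M − 2·p_y)/p_y.
At the given prices: x* = 2·4/3.8 = 2.1053, and y* = 43.

x* = 2.1053, y* = 43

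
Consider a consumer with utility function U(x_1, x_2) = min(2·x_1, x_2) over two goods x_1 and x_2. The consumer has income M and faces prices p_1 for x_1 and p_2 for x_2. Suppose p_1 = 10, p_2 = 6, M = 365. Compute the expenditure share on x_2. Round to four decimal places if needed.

share on x_2 = 0.5455

Here 10 + 2·6 = 22, giving x_1* = 16.5909 and x_2* = 33.1818.
Expenditure on x_2: 6·33.1818 = 199.0909; share = 0.5455.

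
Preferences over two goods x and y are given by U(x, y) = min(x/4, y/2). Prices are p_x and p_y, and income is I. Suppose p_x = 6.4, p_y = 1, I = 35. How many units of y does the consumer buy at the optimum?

With perfect complements, no substitution: consume in ratio x:y = 4:2.
Budget: p_x·x + p_y·(1/2)·x = I, so (4·p_x + 2·p_y)·x = 4·I.
Demand: x*(p_x,p_y,I) = 4·I/(4·p_x + 2·p_y), y* = 2·I/(4·p_x + 2·p_y).
Here 4·6.4 + 2·1 = 27.6, giving y* = 2.5362.

y* = 2.5362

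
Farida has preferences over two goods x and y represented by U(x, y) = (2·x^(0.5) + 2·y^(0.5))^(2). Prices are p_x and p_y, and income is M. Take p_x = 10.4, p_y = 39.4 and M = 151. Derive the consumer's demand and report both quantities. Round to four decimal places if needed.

x* = 11.4871, y* = 0.8004

MRS = MU_x/MU_y = (y/x)^(0.5). Set equal to p_x/p_y.
Solve for the ratio: y/x = [p_x/p_y]^(2).
With the ratio pinned down, the budget gives x* = M/(p_x + p_y·(y/x)) and y* = (y/x)·x*.
Numerically y/x = 0.069675, so x* = 151/(10.4 + 39.4·0.069675) = 11.4871 and y* = 0.069675·11.4871 = 0.8004.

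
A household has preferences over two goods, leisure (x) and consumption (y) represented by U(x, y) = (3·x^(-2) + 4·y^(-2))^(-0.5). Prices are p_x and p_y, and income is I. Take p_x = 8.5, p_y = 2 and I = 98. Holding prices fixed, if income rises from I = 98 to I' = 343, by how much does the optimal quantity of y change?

From the CES first-order condition, (3/4)·(y/x)^(3) = p_x/p_y.
Hence y/x = ((4/3)·p_x/p_y)^(1/(3)), i.e. raised to the 1/3 power.
With the ratio pinned down, the budget gives x* = I/(p_x + p_y·(y/x)) and y* = (y/x)·x*.
Numerically y/x = 1.782827, so x* = 98/(8.5 + 2·1.782827) = 8.1222 and y* = 1.782827·8.1222 = 14.4805.
At I' = 343: y* = 50.6819. Change: 50.6819 − 14.4805 = 36.2013.

Δy* = 36.2013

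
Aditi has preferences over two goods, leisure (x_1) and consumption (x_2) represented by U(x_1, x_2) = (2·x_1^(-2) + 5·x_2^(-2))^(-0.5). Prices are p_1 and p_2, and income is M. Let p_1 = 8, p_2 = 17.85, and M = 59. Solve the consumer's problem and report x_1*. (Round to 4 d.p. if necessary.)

x_1* = 2.2231

MRS = MU_x_1/MU_x_2 = (2/5)·(x_2/x_1)^(3). Set equal to p_1/p_2.
Hence x_2/x_1 = ((5/2)·p_1/p_2)^(1/(3)), i.e. raised to the 1/3 power.
With the ratio pinned down, the budget gives x_1* = M/(p_1 + p_2·(x_2/x_1)) and x_2* = (x_2/x_1)·x_1*.
Numerically x_2/x_1 = 1.038637, so x_1* = 59/(8 + 17.85·1.038637) = 2.2231.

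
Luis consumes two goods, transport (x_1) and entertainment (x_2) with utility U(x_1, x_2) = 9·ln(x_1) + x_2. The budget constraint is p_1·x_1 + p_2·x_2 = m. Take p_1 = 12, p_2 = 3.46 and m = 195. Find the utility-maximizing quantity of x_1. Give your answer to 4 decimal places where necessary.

MU_x_1 = 9/x_1, MU_x_2 = 1. Tangency: 9/x_1 = p_1/p_2.
So x_1*(p_1,p_2) = 9·p_2/p_1, independent of income; and x_2* = (m − 9·p_2)/p_2.
At the given prices: x_1* = 9·3.46/12 = 2.595.

x_1* = 2.595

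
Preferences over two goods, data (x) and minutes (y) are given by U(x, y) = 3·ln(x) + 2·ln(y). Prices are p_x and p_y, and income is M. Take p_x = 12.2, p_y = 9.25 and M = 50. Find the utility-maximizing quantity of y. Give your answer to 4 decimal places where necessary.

y* = 2.1622

Demand: x*(p_x,p_y,M) = 0.6·M/p_x and y* = 0.4·M/p_y.
At p_x=12.2, p_y=9.25, M=50: y* = 0.4·50/9.25 = 2.1622.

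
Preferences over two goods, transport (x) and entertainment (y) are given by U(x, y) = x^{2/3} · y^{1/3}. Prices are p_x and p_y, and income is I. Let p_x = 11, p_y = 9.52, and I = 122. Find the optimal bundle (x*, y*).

x* = 7.3939, y* = 4.2717

Tangency: MRS = 2·y/x = p_x/p_y.
Rearranging, p_y·y = (1/2)·p_x·x. Substituting into the budget gives p_x·x·(1 + (1/2)) = I.
Demand: x*(p_x,p_y,I) = 2/3·I/p_x and y* = 1/3·I/p_y.
At p_x=11, p_y=9.52, I=122: x* = 2/3·122/11 = 7.3939, y* = 4.2717.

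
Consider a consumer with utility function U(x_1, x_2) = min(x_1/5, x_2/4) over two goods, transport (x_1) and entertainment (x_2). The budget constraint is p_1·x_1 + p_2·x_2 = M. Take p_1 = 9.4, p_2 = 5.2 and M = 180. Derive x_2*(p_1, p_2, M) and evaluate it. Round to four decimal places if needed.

Demand: x_1*(p_1,p_2,M) = 5·M/(5·p_1 + 4·p_2), x_2* = 4·M/(5·p_1 + 4·p_2).
Here 5·9.4 + 4·5.2 = 67.8, giving x_2* = 10.6195.

x_2* = 10.6195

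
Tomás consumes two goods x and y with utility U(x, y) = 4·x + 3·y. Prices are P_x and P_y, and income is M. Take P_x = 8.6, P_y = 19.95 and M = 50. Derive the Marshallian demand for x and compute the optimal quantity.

x* = 5.814

Perfect substitutes: compare marginal utility per dollar. 4/P_x vs 3/P_y → 0.4651 vs 0.1504.
x gives more utility per dollar, so spend all income on x: x* = M/P_x, y* = 0.
Numerically: x* = 5.814, y* = 0.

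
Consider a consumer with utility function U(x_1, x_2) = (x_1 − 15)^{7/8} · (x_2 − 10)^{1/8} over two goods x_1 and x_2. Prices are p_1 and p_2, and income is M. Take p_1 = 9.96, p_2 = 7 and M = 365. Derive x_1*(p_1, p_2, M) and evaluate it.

x_1* = 27.7912

This is Cobb-Douglas in (x_1−15, x_2−10): tangency gives 0.875·p_2·(x_2−10) = 0.125·p_1·(x_1−15).
After buying the subsistence bundle (15, 10), a share 0.875 of the remaining income goes to x_1: x_1* = 15 + 0.875·(M − 15p_1 − 10p_2)/p_1.
Discretionary income = 365 − 15·9.96 − 10·7 = 145.6; x_1* = 15 + 0.875·145.6/9.96 = 27.7912.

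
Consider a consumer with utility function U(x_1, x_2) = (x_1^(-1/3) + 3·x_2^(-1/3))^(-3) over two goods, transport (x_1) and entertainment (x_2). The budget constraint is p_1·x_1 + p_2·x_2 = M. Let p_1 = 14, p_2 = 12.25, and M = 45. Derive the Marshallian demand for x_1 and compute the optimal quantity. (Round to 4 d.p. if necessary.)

MU_x_1 ∝ x_1^(-4/3), MU_x_2 ∝ 3·x_2^(-4/3), so MRS = (1/3)·(x_2/x_1)^(4/3) = p_1/p_2.
Hence x_2/x_1 = (3·p_1/p_2)^(1/(4/3)), i.e. raised to the 0.75 power.
With the ratio pinned down, the budget gives x_1* = M/(p_1 + p_2·(x_2/x_1)) and x_2* = (x_2/x_1)·x_1*.
Numerically x_2/x_1 = 2.519619, so x_1* = 45/(14 + 12.25·2.519619) = 1.003.

x_1* = 1.003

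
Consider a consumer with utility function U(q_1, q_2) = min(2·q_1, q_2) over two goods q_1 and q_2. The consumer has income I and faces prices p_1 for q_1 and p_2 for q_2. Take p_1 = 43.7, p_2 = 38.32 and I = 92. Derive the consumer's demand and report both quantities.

q_1* = 0.7645, q_2* = 1.529

With perfect complements, no substitution: consume in ratio q_1:q_2 = 1:2.
Budget: p_1·q_1 + p_2·2·q_1 = I, so (p_1 + 2·p_2)·q_1 = I.
Demand: q_1*(p_1,p_2,I) = I/(p_1 + 2·p_2), q_2* = 2·I/(p_1 + 2·p_2).
Here 43.7 + 2·38.32 = 120.34, giving q_1* = 0.7645 and q_2* = 1.529.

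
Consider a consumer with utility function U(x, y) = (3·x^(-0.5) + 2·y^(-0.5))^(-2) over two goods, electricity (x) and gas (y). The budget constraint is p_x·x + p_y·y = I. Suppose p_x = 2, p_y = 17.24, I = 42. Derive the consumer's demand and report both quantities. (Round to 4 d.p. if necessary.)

x* = 8.188, y* = 1.4863

Numerically y/x = 0.181524, so x* = 42/(2 + 17.24·0.181524) = 8.188 and y* = 0.181524·8.188 = 1.4863.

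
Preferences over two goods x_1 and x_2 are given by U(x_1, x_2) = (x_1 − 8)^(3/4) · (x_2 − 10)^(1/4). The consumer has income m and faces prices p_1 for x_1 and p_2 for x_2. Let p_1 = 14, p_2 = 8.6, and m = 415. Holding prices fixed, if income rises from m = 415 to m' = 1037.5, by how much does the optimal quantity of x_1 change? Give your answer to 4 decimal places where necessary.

Δx_1* = 33.3482

This is Cobb-Douglas in (x_1−8, x_2−10): tangency gives 0.75·p_2·(x_2−10) = 0.25·p_1·(x_1−8).
Substituting into the budget: x_1* = 8 + 0.75·(m − 8·p_1 − 10·p_2)/p_1, and x_2* = 10 + 0.25·(…)/p_2.
Discretionary income = 415 − 8·14 − 10·8.6 = 217; x_1* = 8 + 0.75·217/14 = 19.625.
At m' = 1037.5: x_1* = 52.9732. Change: 52.9732 − 19.625 = 33.3482.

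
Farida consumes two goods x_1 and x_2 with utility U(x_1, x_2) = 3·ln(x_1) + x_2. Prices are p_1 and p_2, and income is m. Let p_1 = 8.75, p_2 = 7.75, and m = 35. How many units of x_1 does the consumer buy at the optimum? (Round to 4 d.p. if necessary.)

MU_x_1 = 3/x_1, MU_x_2 = 1. Tangency: 3/x_1 = p_1/p_2.
So x_1*(p_1,p_2) = 3·p_2/p_1, independent of income; and x_2* = (m − 3·p_2)/p_2.
At the given prices: x_1* = 3·7.75/8.75 = 2.6571.

x_1* = 2.6571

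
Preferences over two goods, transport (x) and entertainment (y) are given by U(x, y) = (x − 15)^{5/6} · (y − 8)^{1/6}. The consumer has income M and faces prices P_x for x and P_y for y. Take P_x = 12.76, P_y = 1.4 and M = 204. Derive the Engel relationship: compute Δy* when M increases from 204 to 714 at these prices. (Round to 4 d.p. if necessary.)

MRS = 5·(y−8)/(x−15). Tangency with P_x/P_y gives y−8 = (1/5)·(P_x/P_y)·(x−15).
Substituting into the budget: x* = 15 + 5/6·(M − 15·P_x − 8·P_y)/P_x, and y* = 8 + 1/6·(…)/P_y.
Discretionary income = 204 − 15·12.76 − 8·1.4 = 1.4; y* = 8 + 1/6·1.4/1.4 = 8.1667.
At M' = 714: y* = 68.881. Change: 68.881 − 8.1667 = 60.7143.

Δy* = 60.7143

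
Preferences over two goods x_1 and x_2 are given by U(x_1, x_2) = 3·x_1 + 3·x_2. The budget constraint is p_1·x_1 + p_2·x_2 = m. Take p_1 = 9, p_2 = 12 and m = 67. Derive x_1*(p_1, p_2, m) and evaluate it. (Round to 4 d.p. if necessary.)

Linear utility — the consumer picks whichever good has higher MU/price: 3/9 = 0.3333 vs 3/12 = 0.25.
x_1 gives more utility per dollar, so spend all income on x_1: x_1* = m/p_1, x_2* = 0.
Numerically: x_1* = 7.4444, x_2* = 0.

x_1* = 7.4444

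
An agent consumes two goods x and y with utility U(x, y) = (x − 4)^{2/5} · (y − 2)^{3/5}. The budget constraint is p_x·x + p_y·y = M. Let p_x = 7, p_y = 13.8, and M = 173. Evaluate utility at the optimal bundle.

Let x' = x−4, y' = y−2. MRS = (2/3)·y'/x' = p_x/p_y.
After buying the subsistence bundle (4, 2), a share 0.4 of the remaining income goes to x: x* = 4 + 0.4·(M − 4p_x − 2p_y)/p_x.
Discretionary income = 173 − 4·7 − 2·13.8 = 117.4; x* = 4 + 0.4·117.4/7 = 10.7086; y* = 2 + 0.6·117.4/13.8 = 7.1043.
Utility at the optimum: U(10.7086, 7.1043) = 5.694.

V = 5.694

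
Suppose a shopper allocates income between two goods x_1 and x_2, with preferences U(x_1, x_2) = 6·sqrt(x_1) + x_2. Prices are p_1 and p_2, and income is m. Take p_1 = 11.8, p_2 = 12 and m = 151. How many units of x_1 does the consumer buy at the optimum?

Plugging in: x_1* = (3·12/11.8)² = 9.3077.

x_1* = 9.3077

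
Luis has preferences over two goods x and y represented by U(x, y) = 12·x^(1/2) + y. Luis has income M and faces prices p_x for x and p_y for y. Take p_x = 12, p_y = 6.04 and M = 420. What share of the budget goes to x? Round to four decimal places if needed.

share on x = 0.2606

Set MRS = p_x/p_y: 6·x^(−1/2) = p_x/p_y.
Thus x* = (6·p_y/p_x)² — independent of M — with the rest of income spent on y.
Plugging in: x* = (6·6.04/12)² = 9.1204, y* = 51.4164.
Expenditure on x: 12·9.1204 = 109.4448; share = 0.2606.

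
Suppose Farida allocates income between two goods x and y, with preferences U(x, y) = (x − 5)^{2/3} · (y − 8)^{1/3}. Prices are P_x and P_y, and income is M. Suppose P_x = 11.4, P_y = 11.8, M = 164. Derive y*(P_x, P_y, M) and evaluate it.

This is Cobb-Douglas in (x−5, y−8): tangency gives 2/3·P_y·(y−8) = 1/3·P_x·(x−5).
After buying the subsistence bundle (5, 8), a share 2/3 of the remaining income goes to x: x* = 5 + 2/3·(M − 5P_x − 8P_y)/P_x.
Discretionary income = 164 − 5·11.4 − 8·11.8 = 12.6; y* = 8 + 1/3·12.6/11.8 = 8.3559.

y* = 8.3559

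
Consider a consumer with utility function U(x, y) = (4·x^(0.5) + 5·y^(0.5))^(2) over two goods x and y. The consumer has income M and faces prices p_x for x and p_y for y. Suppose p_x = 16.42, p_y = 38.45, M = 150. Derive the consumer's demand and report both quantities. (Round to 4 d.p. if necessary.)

From the CES first-order condition, (4/5)·(y/x)^(0.5) = p_x/p_y.
Solve for the ratio: y/x = [(5/4)·p_x/p_y]^(2).
With the ratio pinned down, the budget gives x* = M/(p_x + p_y·(y/x)) and y* = (y/x)·x*.
Numerically y/x = 0.284953, so x* = 150/(16.42 + 38.45·0.284953) = 5.4792 and y* = 0.284953·5.4792 = 1.5613.

x* = 5.4792, y* = 1.5613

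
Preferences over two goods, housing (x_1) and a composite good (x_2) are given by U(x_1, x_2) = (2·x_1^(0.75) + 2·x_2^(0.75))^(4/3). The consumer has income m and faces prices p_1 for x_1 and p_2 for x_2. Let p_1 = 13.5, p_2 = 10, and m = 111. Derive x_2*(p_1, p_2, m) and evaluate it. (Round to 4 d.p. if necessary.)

From the CES first-order condition, (x_2/x_1)^(0.25) = p_1/p_2.
Solve for the ratio: x_2/x_1 = [p_1/p_2]^(4).
Substitute x_2 = (x_2/x_1)·x_1 into the budget: x_1* = m/(p_1 + p_2·(x_2/x_1)).
Numerically x_2/x_1 = 3.321506, so x_1* = 111/(13.5 + 10·3.321506) = 2.3761 and x_2* = 3.321506·2.3761 = 7.8923.

x_2* = 7.8923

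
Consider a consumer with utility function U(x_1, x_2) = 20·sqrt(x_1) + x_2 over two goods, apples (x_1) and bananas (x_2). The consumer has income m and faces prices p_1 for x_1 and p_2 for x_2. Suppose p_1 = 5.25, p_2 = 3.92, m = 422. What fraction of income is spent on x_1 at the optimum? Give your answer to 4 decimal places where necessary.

Utility is quasi-linear in x_2; the FOC for x_1 is 10/√x_1 = p_1/p_2.
Thus x_1* = (10·p_2/p_1)² — independent of m — with the rest of income spent on x_2.
Plugging in: x_1* = (10·3.92/5.25)² = 55.7511, x_2* = 32.9864.
Expenditure on x_1: 5.25·55.7511 = 292.6933; share = 0.6936.

share on x_1 = 0.6936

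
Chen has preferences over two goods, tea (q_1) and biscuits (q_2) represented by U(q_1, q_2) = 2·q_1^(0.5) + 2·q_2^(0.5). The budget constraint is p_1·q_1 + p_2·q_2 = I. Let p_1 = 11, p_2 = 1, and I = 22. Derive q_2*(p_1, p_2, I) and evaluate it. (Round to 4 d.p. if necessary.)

With the ratio pinned down, the budget gives q_1* = I/(p_1 + p_2·(q_2/q_1)) and q_2* = (q_2/q_1)·q_1*.
Numerically q_2/q_1 = 121, so q_1* = 22/(11 + 1·121) = 0.1667 and q_2* = 121·0.1667 = 20.1667.

q_2* = 20.1667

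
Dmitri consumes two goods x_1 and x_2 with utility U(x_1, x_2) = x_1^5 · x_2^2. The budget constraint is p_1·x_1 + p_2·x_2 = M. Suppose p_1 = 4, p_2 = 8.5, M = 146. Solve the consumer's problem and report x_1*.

Demand: x_1*(p_1,p_2,M) = 5/7·M/p_1 and x_2* = 2/7·M/p_2.
At p_1=4, p_2=8.5, M=146: x_1* = 5/7·146/4 = 26.0714.

x_1* = 26.0714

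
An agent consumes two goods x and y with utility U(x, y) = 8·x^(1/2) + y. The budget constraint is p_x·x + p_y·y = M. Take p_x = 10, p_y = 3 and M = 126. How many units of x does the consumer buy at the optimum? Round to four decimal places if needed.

x* = 1.44

MU_x = 4/√x, MU_y = 1. Tangency: 4/√x = p_x/p_y.
Thus x* = (4·p_y/p_x)² — independent of M — with the rest of income spent on y.
Plugging in: x* = (4·3/10)² = 1.44.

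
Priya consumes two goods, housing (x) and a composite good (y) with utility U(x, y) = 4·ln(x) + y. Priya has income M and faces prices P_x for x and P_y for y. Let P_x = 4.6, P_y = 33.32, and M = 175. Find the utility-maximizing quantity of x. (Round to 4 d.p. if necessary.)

MU_x = 4/x, MU_y = 1. Tangency: 4/x = P_x/P_y.
So x*(P_x,P_y) = 4·P_y/P_x, independent of income; and y* = (M − 4·P_y)/P_y.
At the given prices: x* = 4·33.32/4.6 = 28.9739.

x* = 28.9739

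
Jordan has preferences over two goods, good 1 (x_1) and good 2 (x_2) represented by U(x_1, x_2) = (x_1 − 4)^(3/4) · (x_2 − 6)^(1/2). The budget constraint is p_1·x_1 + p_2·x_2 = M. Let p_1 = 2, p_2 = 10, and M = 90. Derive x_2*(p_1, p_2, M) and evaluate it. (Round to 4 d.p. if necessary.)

Let x_1' = x_1−4, x_2' = x_2−6. MRS = (3/2)·x_2'/x_1' = p_1/p_2.
Substituting into the budget: x_1* = 4 + 0.6·(M − 4·p_1 − 6·p_2)/p_1, and x_2* = 6 + 0.4·(…)/p_2.
Discretionary income = 90 − 4·2 − 6·10 = 22; x_2* = 6 + 0.4·22/10 = 6.88.

x_2* = 6.88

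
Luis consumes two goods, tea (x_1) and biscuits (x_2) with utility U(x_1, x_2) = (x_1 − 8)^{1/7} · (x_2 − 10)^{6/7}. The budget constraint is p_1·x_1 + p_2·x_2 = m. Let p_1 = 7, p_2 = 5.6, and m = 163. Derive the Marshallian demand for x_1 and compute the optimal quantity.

x_1* = 9.0408

MRS = (1/6)·(x_2−10)/(x_1−8). Tangency with p_1/p_2 gives x_2−10 = 6·(p_1/p_2)·(x_1−8).
After buying the subsistence bundle (8, 10), a share 1/7 of the remaining income goes to x_1: x_1* = 8 + 1/7·(m − 8p_1 − 10p_2)/p_1.
Discretionary income = 163 − 8·7 − 10·5.6 = 51; x_1* = 8 + 1/7·51/7 = 9.0408.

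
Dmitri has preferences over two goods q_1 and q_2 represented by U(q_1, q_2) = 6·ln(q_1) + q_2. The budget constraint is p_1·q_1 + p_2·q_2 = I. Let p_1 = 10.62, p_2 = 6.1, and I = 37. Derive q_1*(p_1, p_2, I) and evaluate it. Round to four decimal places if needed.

MU_q_1 = 6/q_1, MU_q_2 = 1. Tangency: 6/q_1 = p_1/p_2.
So q_1*(p_1,p_2) = 6·p_2/p_1, independent of income; and q_2* = (I − 6·p_2)/p_2.
At the given prices: q_1* = 6·6.1/10.62 = 3.4463.

q_1* = 3.4463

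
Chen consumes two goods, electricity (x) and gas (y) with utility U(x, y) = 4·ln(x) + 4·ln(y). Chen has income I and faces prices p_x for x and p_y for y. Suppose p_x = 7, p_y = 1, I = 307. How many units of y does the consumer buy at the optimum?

Demand: x*(p_x,p_y,I) = 0.5·I/p_x and y* = 0.5·I/p_y.
At p_x=7, p_y=1, I=307: y* = 0.5·307/1 = 153.5.

y* = 153.5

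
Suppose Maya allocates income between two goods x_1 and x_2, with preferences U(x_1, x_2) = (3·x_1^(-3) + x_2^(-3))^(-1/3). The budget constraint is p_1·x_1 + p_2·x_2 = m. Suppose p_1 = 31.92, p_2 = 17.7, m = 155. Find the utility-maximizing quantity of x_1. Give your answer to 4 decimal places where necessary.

MRS = MU_x_1/MU_x_2 = 3·(x_2/x_1)^(4). Set equal to p_1/p_2.
Hence x_2/x_1 = ((1/3)·p_1/p_2)^(1/(4)), i.e. raised to the 0.25 power.
Substitute x_2 = (x_2/x_1)·x_1 into the budget: x_1* = m/(p_1 + p_2·(x_2/x_1)).
Numerically x_2/x_1 = 0.880526, so x_1* = 155/(31.92 + 17.7·0.880526) = 3.2628.

x_1* = 3.2628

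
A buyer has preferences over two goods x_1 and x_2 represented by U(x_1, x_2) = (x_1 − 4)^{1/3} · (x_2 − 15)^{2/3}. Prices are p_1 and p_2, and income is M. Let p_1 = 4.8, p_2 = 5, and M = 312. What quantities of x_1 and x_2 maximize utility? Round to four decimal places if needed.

This is Cobb-Douglas in (x_1−4, x_2−15): tangency gives 1/3·p_2·(x_2−15) = 2/3·p_1·(x_1−4).
Substituting into the budget: x_1* = 4 + 1/3·(M − 4·p_1 − 15·p_2)/p_1, and x_2* = 15 + 2/3·(…)/p_2.
Discretionary income = 312 − 4·4.8 − 15·5 = 217.8; x_1* = 4 + 1/3·217.8/4.8 = 19.125; x_2* = 15 + 2/3·217.8/5 = 44.04.

x_1* = 19.125, x_2* = 44.04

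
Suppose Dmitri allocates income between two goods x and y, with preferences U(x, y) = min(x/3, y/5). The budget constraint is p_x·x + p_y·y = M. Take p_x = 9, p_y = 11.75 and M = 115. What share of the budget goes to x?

share on x = 0.3149

Demand: x*(p_x,p_y,M) = 3·M/(3·p_x + 5·p_y), y* = 5·M/(3·p_x + 5·p_y).
Here 3·9 + 5·11.75 = 85.75, giving x* = 4.0233 and y* = 6.7055.
Expenditure on x: 9·4.0233 = 36.2099; share = 0.3149.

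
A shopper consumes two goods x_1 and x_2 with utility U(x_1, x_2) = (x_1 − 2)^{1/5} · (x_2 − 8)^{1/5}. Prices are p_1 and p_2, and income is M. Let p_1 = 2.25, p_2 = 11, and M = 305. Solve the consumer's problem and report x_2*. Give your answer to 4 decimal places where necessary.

x_2* = 17.6591

Let x_1' = x_1−2, x_2' = x_2−8. MRS = x_2'/x_1' = p_1/p_2.
After buying the subsistence bundle (2, 8), a share 0.5 of the remaining income goes to x_1: x_1* = 2 + 0.5·(M − 2p_1 − 8p_2)/p_1.
Discretionary income = 305 − 2·2.25 − 8·11 = 212.5; x_2* = 8 + 0.5·212.5/11 = 17.6591.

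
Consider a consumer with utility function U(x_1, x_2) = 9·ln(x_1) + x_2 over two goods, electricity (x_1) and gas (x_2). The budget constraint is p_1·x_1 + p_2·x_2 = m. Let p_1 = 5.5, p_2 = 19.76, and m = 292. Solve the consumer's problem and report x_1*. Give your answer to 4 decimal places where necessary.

x_1* = 32.3345

So x_1*(p_1,p_2) = 9·p_2/p_1, independent of income; and x_2* = (m − 9·p_2)/p_2.
At the given prices: x_1* = 9·19.76/5.5 = 32.3345.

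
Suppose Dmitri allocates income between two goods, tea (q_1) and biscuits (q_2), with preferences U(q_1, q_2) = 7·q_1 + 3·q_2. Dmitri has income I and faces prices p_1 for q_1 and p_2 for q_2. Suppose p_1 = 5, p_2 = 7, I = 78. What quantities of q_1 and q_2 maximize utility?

Linear utility — the consumer picks whichever good has higher MU/price: 7/5 = 1.4 vs 3/7 = 0.4286.
q_1 gives more utility per dollar, so spend all income on q_1: q_1* = I/p_1, q_2* = 0.
Numerically: q_1* = 15.6, q_2* = 0.

q_1* = 15.6, q_2* = 0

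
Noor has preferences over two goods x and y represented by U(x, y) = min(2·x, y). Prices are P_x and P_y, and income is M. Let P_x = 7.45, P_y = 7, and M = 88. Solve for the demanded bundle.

x* = 4.1026, y* = 8.2051

With perfect complements, no substitution: consume in ratio x:y = 1:2.
Budget: P_x·x + P_y·2·x = M, so (P_x + 2·P_y)·x = M.
Demand: x*(P_x,P_y,M) = M/(P_x + 2·P_y), y* = 2·M/(P_x + 2·P_y).
Here 7.45 + 2·7 = 21.45, giving x* = 4.1026 and y* = 8.2051.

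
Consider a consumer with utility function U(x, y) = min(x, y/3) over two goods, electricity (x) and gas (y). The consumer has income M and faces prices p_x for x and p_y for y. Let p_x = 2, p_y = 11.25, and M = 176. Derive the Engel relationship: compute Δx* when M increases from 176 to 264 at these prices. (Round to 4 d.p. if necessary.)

With perfect complements, no substitution: consume in ratio x:y = 1:3.
Budget: p_x·x + p_y·3·x = M, so (p_x + 3·p_y)·x = M.
Demand: x*(p_x,p_y,M) = M/(p_x + 3·p_y), y* = 3·M/(p_x + 3·p_y).
Here 2 + 3·11.25 = 35.75, giving x* = 4.9231.
At M' = 264: x* = 7.3846. Change: 7.3846 − 4.9231 = 2.4615.

Δx* = 2.4615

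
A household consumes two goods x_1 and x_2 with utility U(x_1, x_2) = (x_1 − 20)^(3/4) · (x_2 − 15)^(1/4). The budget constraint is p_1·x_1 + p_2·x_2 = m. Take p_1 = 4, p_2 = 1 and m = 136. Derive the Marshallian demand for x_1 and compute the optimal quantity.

x_1* = 27.6875

MRS = 3·(x_2−15)/(x_1−20). Tangency with p_1/p_2 gives x_2−15 = (1/3)·(p_1/p_2)·(x_1−20).
After buying the subsistence bundle (20, 15), a share 0.75 of the remaining income goes to x_1: x_1* = 20 + 0.75·(m − 20p_1 − 15p_2)/p_1.
Discretionary income = 136 − 20·4 − 15·1 = 41; x_1* = 20 + 0.75·41/4 = 27.6875.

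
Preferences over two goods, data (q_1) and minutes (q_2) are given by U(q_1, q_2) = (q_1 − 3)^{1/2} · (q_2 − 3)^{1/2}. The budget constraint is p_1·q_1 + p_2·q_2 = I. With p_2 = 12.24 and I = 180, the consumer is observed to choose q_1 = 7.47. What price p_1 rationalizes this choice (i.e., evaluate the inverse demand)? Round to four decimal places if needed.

Let q_1' = q_1−3, q_2' = q_2−3. MRS = q_2'/q_1' = p_1/p_2.
Substituting into the budget: q_1* = 3 + 0.5·(I − 3·p_1 − 3·p_2)/p_1, and q_2* = 3 + 0.5·(…)/p_2.
Set q_1* = 7.47 in the demand function and solve for p_1: p_1 = 12.

p_1 = 12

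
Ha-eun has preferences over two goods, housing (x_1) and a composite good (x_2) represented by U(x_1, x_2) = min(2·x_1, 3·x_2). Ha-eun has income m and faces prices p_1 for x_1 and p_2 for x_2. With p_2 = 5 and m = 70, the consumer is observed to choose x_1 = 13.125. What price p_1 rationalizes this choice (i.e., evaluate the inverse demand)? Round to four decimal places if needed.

p_1 = 2

With perfect complements, no substitution: consume in ratio x_1:x_2 = 3:2.
Budget: p_1·x_1 + p_2·(2/3)·x_1 = m, so (3·p_1 + 2·p_2)·x_1 = 3·m.
Demand: x_1*(p_1,p_2,m) = 3·m/(3·p_1 + 2·p_2), x_2* = 2·m/(3·p_1 + 2·p_2).
Set x_1* = 13.125 in the demand function and solve for p_1: p_1 = 2.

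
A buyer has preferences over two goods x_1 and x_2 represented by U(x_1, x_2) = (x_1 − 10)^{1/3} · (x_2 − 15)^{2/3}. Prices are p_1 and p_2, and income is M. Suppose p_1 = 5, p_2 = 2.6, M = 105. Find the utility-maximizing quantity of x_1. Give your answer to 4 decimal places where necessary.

x_1* = 11.0667

MRS = (1/2)·(x_2−15)/(x_1−10). Tangency with p_1/p_2 gives x_2−15 = 2·(p_1/p_2)·(x_1−10).
After buying the subsistence bundle (10, 15), a share 1/3 of the remaining income goes to x_1: x_1* = 10 + 1/3·(M − 10p_1 − 15p_2)/p_1.
Discretionary income = 105 − 10·5 − 15·2.6 = 16; x_1* = 10 + 1/3·16/5 = 11.0667.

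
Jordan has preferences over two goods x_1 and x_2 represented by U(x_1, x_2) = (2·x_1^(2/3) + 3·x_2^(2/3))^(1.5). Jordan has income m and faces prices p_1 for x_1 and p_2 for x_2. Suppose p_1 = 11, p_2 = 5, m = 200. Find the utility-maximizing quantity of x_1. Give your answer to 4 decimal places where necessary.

x_1* = 1.0489

MRS = MU_x_1/MU_x_2 = (2/3)·(x_2/x_1)^(1/3). Set equal to p_1/p_2.
Hence x_2/x_1 = ((3/2)·p_1/p_2)^(1/(1/3)), i.e. raised to the 3 power.
With the ratio pinned down, the budget gives x_1* = m/(p_1 + p_2·(x_2/x_1)) and x_2* = (x_2/x_1)·x_1*.
Numerically x_2/x_1 = 35.937, so x_1* = 200/(11 + 5·35.937) = 1.0489.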